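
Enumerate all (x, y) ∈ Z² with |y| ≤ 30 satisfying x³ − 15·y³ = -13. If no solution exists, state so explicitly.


The equation is x³ - 15y³ = -13. For fixed y, x³ = 15·y³ − 13, so a solution requires the RHS to be a perfect cube.
Strategy: iterate y from -30 to 30, compute RHS = 15·y³ − 13, and check whether it is a (positive or negative) perfect cube.
Check small values of y:
  y = 0: RHS = -13 is not a perfect cube.
  y = 1: RHS = 2 is not a perfect cube.
  y = -1: RHS = -28 is not a perfect cube.
  y = 2: RHS = 107 is not a perfect cube.
  y = -2: RHS = -133 is not a perfect cube.
  y = 3: RHS = 392 is not a perfect cube.
  y = -3: RHS = -418 is not a perfect cube.
Continuing the search up to |y| = 30 finds no solutions either.
No (x, y) in the scanned range satisfies the equation.

No integer solutions with |y| ≤ 30.


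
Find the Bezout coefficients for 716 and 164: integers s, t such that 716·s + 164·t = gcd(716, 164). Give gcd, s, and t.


Euclidean algorithm on (716, 164) — divide until remainder is 0:
  716 = 4 · 164 + 60
  164 = 2 · 60 + 44
  60 = 1 · 44 + 16
  44 = 2 · 16 + 12
  16 = 1 · 12 + 4
  12 = 3 · 4 + 0
gcd(716, 164) = 4.
Track Bezout coefficients alongside the remainders: start with r₀ = 716 = a·1 + b·0 (s = 1, t = 0) and r₁ = 164 = a·0 + b·1 (s = 0, t = 1); each new remainder r_{k+1} = r_{k-1} − q_k·r_k inherits s_{k+1} = s_{k-1} − q_k·s_k, t_{k+1} = t_{k-1} − q_k·t_k, so r_k = a·s_k + b·t_k at every step:
  q = 4: r = 60, s = 1 − 4·0 = 1, t = 0 − 4·1 = -4  (check: 716·1 + 164·(-4) = 60)
  q = 2: r = 44, s = 0 − 2·1 = -2, t = 1 − 2·(-4) = 9  (check: 716·(-2) + 164·9 = 44)
  q = 1: r = 16, s = 1 − 1·(-2) = 3, t = -4 − 1·9 = -13  (check: 716·3 + 164·(-13) = 16)
  q = 2: r = 12, s = -2 − 2·3 = -8, t = 9 − 2·(-13) = 35  (check: 716·(-8) + 164·35 = 12)
  q = 1: r = 4, s = 3 − 1·(-8) = 11, t = -13 − 1·35 = -48  (check: 716·11 + 164·(-48) = 4)
The row with r = 4 (the gcd) gives the Bezout coefficients s = 11, t = -48.
Result: 716 · (11) + 164 · (-48) = 4.

gcd(716, 164) = 4; s = 11, t = -48 (check: 716·11 + 164·(-48) = 4).


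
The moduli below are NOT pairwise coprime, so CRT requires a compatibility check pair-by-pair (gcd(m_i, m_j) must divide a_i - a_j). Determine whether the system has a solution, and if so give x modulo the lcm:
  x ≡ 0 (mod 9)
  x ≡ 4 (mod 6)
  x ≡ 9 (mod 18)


Moduli 9, 6, 18 are not pairwise coprime, so CRT works modulo lcm(m_i) when all pairwise compatibility conditions hold.
Pairwise compatibility: gcd(m_i, m_j) must divide a_i - a_j for every pair.
Merge one congruence at a time:
  Start: x ≡ 0 (mod 9).
  Combine with x ≡ 4 (mod 6): gcd(9, 6) = 3, and 4 - 0 = 4 is NOT divisible by 3.
    ⇒ system is inconsistent (no integer solution).

No solution (the system is inconsistent).


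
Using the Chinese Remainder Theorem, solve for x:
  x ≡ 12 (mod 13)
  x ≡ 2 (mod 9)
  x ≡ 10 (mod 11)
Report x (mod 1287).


Moduli 13, 9, 11 are pairwise coprime; by CRT there is a unique solution modulo M = 13 · 9 · 11 = 1287.
Solve pairwise, accumulating the modulus:
  Start with x ≡ 12 (mod 13).
  Combine with x ≡ 2 (mod 9): since gcd(13, 9) = 1, we get a unique residue mod 117.
    Write x = 12 + 13·t and substitute into x ≡ 2 (mod 9): 13·t ≡ 2 − 12 = -10 (mod 9).
    Reduce coefficients mod 9: 4·t ≡ 8 (mod 9).
    The inverse of 4 mod 9 is 7 (since 4·7 = 28 = 3·9 + 1), so t ≡ 7·8 = 56 ≡ 2 (mod 9).
    Then x = 12 + 13·2 = 38, valid modulo lcm(13, 9) = 117: x ≡ 38 (mod 117).
  Combine with x ≡ 10 (mod 11): since gcd(117, 11) = 1, we get a unique residue mod 1287.
    Write x = 38 + 117·t and substitute into x ≡ 10 (mod 11): 117·t ≡ 10 − 38 = -28 (mod 11).
    Reduce coefficients mod 11: 7·t ≡ 5 (mod 11).
    The inverse of 7 mod 11 is 8 (since 7·8 = 56 = 5·11 + 1), so t ≡ 8·5 = 40 ≡ 7 (mod 11).
    Then x = 38 + 117·7 = 857, valid modulo lcm(117, 11) = 1287: x ≡ 857 (mod 1287).
Verify: 857 mod 13 = 12 ✓, 857 mod 9 = 2 ✓, 857 mod 11 = 10 ✓.

x ≡ 857 (mod 1287).


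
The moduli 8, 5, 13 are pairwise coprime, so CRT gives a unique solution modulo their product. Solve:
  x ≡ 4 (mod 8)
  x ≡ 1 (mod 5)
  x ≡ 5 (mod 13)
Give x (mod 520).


Moduli 8, 5, 13 are pairwise coprime; by CRT there is a unique solution modulo M = 8 · 5 · 13 = 520.
Solve pairwise, accumulating the modulus:
  Start with x ≡ 4 (mod 8).
  Combine with x ≡ 1 (mod 5): since gcd(8, 5) = 1, we get a unique residue mod 40.
    Write x = 4 + 8·t and substitute into x ≡ 1 (mod 5): 8·t ≡ 1 − 4 = -3 (mod 5).
    Reduce coefficients mod 5: 3·t ≡ 2 (mod 5).
    The inverse of 3 mod 5 is 2 (since 3·2 = 6 = 1·5 + 1), so t ≡ 2·2 = 4 ≡ 4 (mod 5).
    Then x = 4 + 8·4 = 36, valid modulo lcm(8, 5) = 40: x ≡ 36 (mod 40).
  Combine with x ≡ 5 (mod 13): since gcd(40, 13) = 1, we get a unique residue mod 520.
    Write x = 36 + 40·t and substitute into x ≡ 5 (mod 13): 40·t ≡ 5 − 36 = -31 (mod 13).
    Reduce coefficients mod 13: 1·t ≡ 8 (mod 13).
    So t ≡ 8 (mod 13).
    Then x = 36 + 40·8 = 356, valid modulo lcm(40, 13) = 520: x ≡ 356 (mod 520).
Verify: 356 mod 8 = 4 ✓, 356 mod 5 = 1 ✓, 356 mod 13 = 5 ✓.

x ≡ 356 (mod 520).


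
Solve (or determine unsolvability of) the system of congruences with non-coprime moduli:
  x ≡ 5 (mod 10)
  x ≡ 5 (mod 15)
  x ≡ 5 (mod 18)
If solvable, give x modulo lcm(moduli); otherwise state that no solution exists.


Moduli 10, 15, 18 are not pairwise coprime, so CRT works modulo lcm(m_i) when all pairwise compatibility conditions hold.
Pairwise compatibility: gcd(m_i, m_j) must divide a_i - a_j for every pair.
Merge one congruence at a time:
  Start: x ≡ 5 (mod 10).
  Combine with x ≡ 5 (mod 15): gcd(10, 15) = 5; 5 - 5 = 0, which IS divisible by 5, so compatible.
    Write x = 5 + 10·t and substitute into x ≡ 5 (mod 15): 10·t ≡ 5 − 5 = 0 (mod 15).
    Divide the congruence (and modulus) by g = 5: 2·t ≡ 0 (mod 3).
    The inverse of 2 mod 3 is 2 (since 2·2 = 4 = 1·3 + 1), so t ≡ 2·0 = 0 ≡ 0 (mod 3).
    Then x = 5 + 10·0 = 5, valid modulo lcm(10, 15) = 30: x ≡ 5 (mod 30).
  Combine with x ≡ 5 (mod 18): gcd(30, 18) = 6; 5 - 5 = 0, which IS divisible by 6, so compatible.
    Write x = 5 + 30·t and substitute into x ≡ 5 (mod 18): 30·t ≡ 5 − 5 = 0 (mod 18).
    Divide the congruence (and modulus) by g = 6: 5·t ≡ 0 (mod 3).
    Reduce coefficients mod 3: 2·t ≡ 0 (mod 3).
    The inverse of 2 mod 3 is 2 (since 2·2 = 4 = 1·3 + 1), so t ≡ 2·0 = 0 ≡ 0 (mod 3).
    Then x = 5 + 30·0 = 5, valid modulo lcm(30, 18) = 90: x ≡ 5 (mod 90).
Verify: 5 mod 10 = 5, 5 mod 15 = 5, 5 mod 18 = 5.

x ≡ 5 (mod 90).


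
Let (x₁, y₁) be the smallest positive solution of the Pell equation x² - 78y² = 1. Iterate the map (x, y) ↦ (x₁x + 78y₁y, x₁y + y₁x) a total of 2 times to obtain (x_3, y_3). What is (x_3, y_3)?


Step 1: Find the fundamental solution (x₁, y₁) of x² - 78y² = 1.
  Expand √78 as a continued fraction. a₀ = ⌊√78⌋ = 8; iterate m_{k+1} = d_k·a_k − m_k, d_{k+1} = (78 − m_{k+1}²)/d_k, a_{k+1} = ⌊(a₀ + m_{k+1})/d_{k+1}⌋ (starting m₀ = 0, d₀ = 1), with convergents p_k = a_k·p_{k-1} + p_{k-2}, q_k = a_k·q_{k-1} + q_{k-2} (p₋₁ = 1, q₋₁ = 0):
  k = 0: a₀ = 8; p₀/q₀ = 8/1; p₀² − 78·q₀² = 64 − 78 = -14.
  k = 1: m = 8, d = 14, a = ⌊(8 + 8)/14⌋ = 1; p/q = (1·8 + 1)/(1·1 + 0) = 9/1; p² − 78·q² = 81 − 78 = 3.
  k = 2: m = 6, d = 3, a = ⌊(8 + 6)/3⌋ = 4; p/q = (4·9 + 8)/(4·1 + 1) = 44/5; p² − 78·q² = 1936 − 1950 = -14.
  k = 3: m = 6, d = 14, a = ⌊(8 + 6)/14⌋ = 1; p/q = (1·44 + 9)/(1·5 + 1) = 53/6; p² − 78·q² = 2809 − 2808 = 1.
  The first convergent with p² − 78·q² = 1 gives the fundamental solution (x₁, y₁) = (53, 6).
Step 2: Apply the recurrence (x_{n+1}, y_{n+1}) = (x₁x_n + 78y₁y_n, x₁y_n + y₁x_n) repeatedly.
  From (x_1, y_1) = (53, 6): x_2 = 53·53 + 78·6·6 = 5617; y_2 = 53·6 + 6·53 = 636.
  From (x_2, y_2) = (5617, 636): x_3 = 53·5617 + 78·6·636 = 595349; y_3 = 53·636 + 6·5617 = 67410.
Step 3: Verify x_3² - 78·y_3² = 354440431801 - 354440431800 = 1 (should be 1). ✓

(x_1, y_1) = (53, 6); (x_3, y_3) = (595349, 67410).


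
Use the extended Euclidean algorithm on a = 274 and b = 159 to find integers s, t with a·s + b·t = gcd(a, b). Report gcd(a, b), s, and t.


Euclidean algorithm on (274, 159) — divide until remainder is 0:
  274 = 1 · 159 + 115
  159 = 1 · 115 + 44
  115 = 2 · 44 + 27
  44 = 1 · 27 + 17
  27 = 1 · 17 + 10
  17 = 1 · 10 + 7
  10 = 1 · 7 + 3
  7 = 2 · 3 + 1
  3 = 3 · 1 + 0
gcd(274, 159) = 1.
Track Bezout coefficients alongside the remainders: start with r₀ = 274 = a·1 + b·0 (s = 1, t = 0) and r₁ = 159 = a·0 + b·1 (s = 0, t = 1); each new remainder r_{k+1} = r_{k-1} − q_k·r_k inherits s_{k+1} = s_{k-1} − q_k·s_k, t_{k+1} = t_{k-1} − q_k·t_k, so r_k = a·s_k + b·t_k at every step:
  q = 1: r = 115, s = 1 − 1·0 = 1, t = 0 − 1·1 = -1  (check: 274·1 + 159·(-1) = 115)
  q = 1: r = 44, s = 0 − 1·1 = -1, t = 1 − 1·(-1) = 2  (check: 274·(-1) + 159·2 = 44)
  q = 2: r = 27, s = 1 − 2·(-1) = 3, t = -1 − 2·2 = -5  (check: 274·3 + 159·(-5) = 27)
  q = 1: r = 17, s = -1 − 1·3 = -4, t = 2 − 1·(-5) = 7  (check: 274·(-4) + 159·7 = 17)
  q = 1: r = 10, s = 3 − 1·(-4) = 7, t = -5 − 1·7 = -12  (check: 274·7 + 159·(-12) = 10)
  q = 1: r = 7, s = -4 − 1·7 = -11, t = 7 − 1·(-12) = 19  (check: 274·(-11) + 159·19 = 7)
  q = 1: r = 3, s = 7 − 1·(-11) = 18, t = -12 − 1·19 = -31  (check: 274·18 + 159·(-31) = 3)
  q = 2: r = 1, s = -11 − 2·18 = -47, t = 19 − 2·(-31) = 81  (check: 274·(-47) + 159·81 = 1)
The row with r = 1 (the gcd) gives the Bezout coefficients s = -47, t = 81.
Result: 274 · (-47) + 159 · (81) = 1.

gcd(274, 159) = 1; s = -47, t = 81 (check: 274·(-47) + 159·81 = 1).


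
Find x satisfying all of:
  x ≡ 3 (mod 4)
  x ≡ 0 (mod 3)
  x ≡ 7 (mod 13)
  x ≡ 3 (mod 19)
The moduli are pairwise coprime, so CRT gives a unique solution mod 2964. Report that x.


Product of moduli M = 4 · 3 · 13 · 19 = 2964.
Merge one congruence at a time:
  Start: x ≡ 3 (mod 4).
  Combine with x ≡ 0 (mod 3); new modulus lcm = 12.
    Write x = 3 + 4·t and substitute into x ≡ 0 (mod 3): 4·t ≡ 0 − 3 = -3 (mod 3).
    Reduce coefficients mod 3: 1·t ≡ 0 (mod 3).
    So t ≡ 0 (mod 3).
    Then x = 3 + 4·0 = 3, valid modulo lcm(4, 3) = 12: x ≡ 3 (mod 12).
  Combine with x ≡ 7 (mod 13); new modulus lcm = 156.
    Write x = 3 + 12·t and substitute into x ≡ 7 (mod 13): 12·t ≡ 7 − 3 = 4 (mod 13).
    The inverse of 12 mod 13 is 12 (since 12·12 = 144 = 11·13 + 1), so t ≡ 12·4 = 48 ≡ 9 (mod 13).
    Then x = 3 + 12·9 = 111, valid modulo lcm(12, 13) = 156: x ≡ 111 (mod 156).
  Combine with x ≡ 3 (mod 19); new modulus lcm = 2964.
    Write x = 111 + 156·t and substitute into x ≡ 3 (mod 19): 156·t ≡ 3 − 111 = -108 (mod 19).
    Reduce coefficients mod 19: 4·t ≡ 6 (mod 19).
    The inverse of 4 mod 19 is 5 (since 4·5 = 20 = 1·19 + 1), so t ≡ 5·6 = 30 ≡ 11 (mod 19).
    Then x = 111 + 156·11 = 1827, valid modulo lcm(156, 19) = 2964: x ≡ 1827 (mod 2964).
Verify against each original: 1827 mod 4 = 3, 1827 mod 3 = 0, 1827 mod 13 = 7, 1827 mod 19 = 3.

x ≡ 1827 (mod 2964).


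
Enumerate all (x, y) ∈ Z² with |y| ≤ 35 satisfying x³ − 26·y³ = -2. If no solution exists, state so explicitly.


The equation is x³ - 26y³ = -2. For fixed y, x³ = 26·y³ − 2, so a solution requires the RHS to be a perfect cube.
Strategy: iterate y from -35 to 35, compute RHS = 26·y³ − 2, and check whether it is a (positive or negative) perfect cube.
Check small values of y:
  y = 0: RHS = -2 is not a perfect cube.
  y = 1: RHS = 24 is not a perfect cube.
  y = -1: RHS = -28 is not a perfect cube.
  y = 2: RHS = 206 is not a perfect cube.
  y = -2: RHS = -210 is not a perfect cube.
  y = 3: RHS = 700 is not a perfect cube.
  y = -3: RHS = -704 is not a perfect cube.
Continuing the search up to |y| = 35 finds no solutions either.
No (x, y) in the scanned range satisfies the equation.

No integer solutions with |y| ≤ 35.


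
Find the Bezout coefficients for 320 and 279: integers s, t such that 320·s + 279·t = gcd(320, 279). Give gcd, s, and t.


Euclidean algorithm on (320, 279) — divide until remainder is 0:
  320 = 1 · 279 + 41
  279 = 6 · 41 + 33
  41 = 1 · 33 + 8
  33 = 4 · 8 + 1
  8 = 8 · 1 + 0
gcd(320, 279) = 1.
Track Bezout coefficients alongside the remainders: start with r₀ = 320 = a·1 + b·0 (s = 1, t = 0) and r₁ = 279 = a·0 + b·1 (s = 0, t = 1); each new remainder r_{k+1} = r_{k-1} − q_k·r_k inherits s_{k+1} = s_{k-1} − q_k·s_k, t_{k+1} = t_{k-1} − q_k·t_k, so r_k = a·s_k + b·t_k at every step:
  q = 1: r = 41, s = 1 − 1·0 = 1, t = 0 − 1·1 = -1  (check: 320·1 + 279·(-1) = 41)
  q = 6: r = 33, s = 0 − 6·1 = -6, t = 1 − 6·(-1) = 7  (check: 320·(-6) + 279·7 = 33)
  q = 1: r = 8, s = 1 − 1·(-6) = 7, t = -1 − 1·7 = -8  (check: 320·7 + 279·(-8) = 8)
  q = 4: r = 1, s = -6 − 4·7 = -34, t = 7 − 4·(-8) = 39  (check: 320·(-34) + 279·39 = 1)
The row with r = 1 (the gcd) gives the Bezout coefficients s = -34, t = 39.
Result: 320 · (-34) + 279 · (39) = 1.

gcd(320, 279) = 1; s = -34, t = 39 (check: 320·(-34) + 279·39 = 1).


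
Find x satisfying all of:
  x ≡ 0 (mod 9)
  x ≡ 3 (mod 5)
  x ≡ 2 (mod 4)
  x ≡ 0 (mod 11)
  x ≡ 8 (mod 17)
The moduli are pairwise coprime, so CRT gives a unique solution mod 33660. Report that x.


Product of moduli M = 9 · 5 · 4 · 11 · 17 = 33660.
Merge one congruence at a time:
  Start: x ≡ 0 (mod 9).
  Combine with x ≡ 3 (mod 5); new modulus lcm = 45.
    Write x = 0 + 9·t and substitute into x ≡ 3 (mod 5): 9·t ≡ 3 − 0 = 3 (mod 5).
    Reduce coefficients mod 5: 4·t ≡ 3 (mod 5).
    The inverse of 4 mod 5 is 4 (since 4·4 = 16 = 3·5 + 1), so t ≡ 4·3 = 12 ≡ 2 (mod 5).
    Then x = 0 + 9·2 = 18, valid modulo lcm(9, 5) = 45: x ≡ 18 (mod 45).
  Combine with x ≡ 2 (mod 4); new modulus lcm = 180.
    Write x = 18 + 45·t and substitute into x ≡ 2 (mod 4): 45·t ≡ 2 − 18 = -16 (mod 4).
    Reduce coefficients mod 4: 1·t ≡ 0 (mod 4).
    So t ≡ 0 (mod 4).
    Then x = 18 + 45·0 = 18, valid modulo lcm(45, 4) = 180: x ≡ 18 (mod 180).
  Combine with x ≡ 0 (mod 11); new modulus lcm = 1980.
    Write x = 18 + 180·t and substitute into x ≡ 0 (mod 11): 180·t ≡ 0 − 18 = -18 (mod 11).
    Reduce coefficients mod 11: 4·t ≡ 4 (mod 11).
    The inverse of 4 mod 11 is 3 (since 4·3 = 12 = 1·11 + 1), so t ≡ 3·4 = 12 ≡ 1 (mod 11).
    Then x = 18 + 180·1 = 198, valid modulo lcm(180, 11) = 1980: x ≡ 198 (mod 1980).
  Combine with x ≡ 8 (mod 17); new modulus lcm = 33660.
    Write x = 198 + 1980·t and substitute into x ≡ 8 (mod 17): 1980·t ≡ 8 − 198 = -190 (mod 17).
    Reduce coefficients mod 17: 8·t ≡ 14 (mod 17).
    The inverse of 8 mod 17 is 15 (since 8·15 = 120 = 7·17 + 1), so t ≡ 15·14 = 210 ≡ 6 (mod 17).
    Then x = 198 + 1980·6 = 12078, valid modulo lcm(1980, 17) = 33660: x ≡ 12078 (mod 33660).
Verify against each original: 12078 mod 9 = 0, 12078 mod 5 = 3, 12078 mod 4 = 2, 12078 mod 11 = 0, 12078 mod 17 = 8.

x ≡ 12078 (mod 33660).


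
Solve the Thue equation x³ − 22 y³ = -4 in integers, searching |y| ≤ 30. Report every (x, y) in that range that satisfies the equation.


The equation is x³ - 22y³ = -4. For fixed y, x³ = 22·y³ − 4, so a solution requires the RHS to be a perfect cube.
Strategy: iterate y from -30 to 30, compute RHS = 22·y³ − 4, and check whether it is a (positive or negative) perfect cube.
Check small values of y:
  y = 0: RHS = -4 is not a perfect cube.
  y = 1: RHS = 18 is not a perfect cube.
  y = -1: RHS = -26 is not a perfect cube.
  y = 2: RHS = 172 is not a perfect cube.
  y = -2: RHS = -180 is not a perfect cube.
  y = 3: RHS = 590 is not a perfect cube.
  y = -3: RHS = -598 is not a perfect cube.
Continuing the search up to |y| = 30 finds no solutions either.
No (x, y) in the scanned range satisfies the equation.

No integer solutions with |y| ≤ 30.


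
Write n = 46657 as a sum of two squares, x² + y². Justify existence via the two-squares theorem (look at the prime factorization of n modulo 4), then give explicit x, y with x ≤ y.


Step 1: Factor n = 46657 = 13 · 37 · 97.
Step 2: Check the mod-4 condition on each prime factor: 13 ≡ 1 (mod 4), exponent 1; 37 ≡ 1 (mod 4), exponent 1; 97 ≡ 1 (mod 4), exponent 1.
All primes ≡ 3 (mod 4) appear to even exponent (or don't appear), so by the two-squares theorem n IS expressible as a sum of two squares.
Step 3: Build a representation. Here n = 13 · 37 · 97 is a product of primes ≡ 1 (mod 4). Each prime p ≡ 1 (mod 4) is itself a sum of two squares; find a² by testing p − a² for a perfect square:
  13: 13 − 1² = 12, 13 − 2² = 9 = 3² ⇒ 13 = 2² + 3².
  37: 37 − 1² = 36 = 6² ⇒ 37 = 1² + 6².
  97: 97 − 1² = 96, 97 − 2² = 93, 97 − 3² = 88, 97 − 4² = 81 = 9² ⇒ 97 = 4² + 9².
  Combine using the Brahmagupta–Fibonacci identity (a² + b²)(c² + d²) = (ac − bd)² + (ad + bc)² = (ac + bd)² + (ad − bc)²:
  13 · 37 = 481: from (2² + 3²)(1² + 6²), take (2·1 − 3·6, 2·6 + 3·1) = (2 − 18, 12 + 3) = (-16, 15); dropping signs (only squares matter) gives (16, 15); check 16² + 15² = 256 + 225 = 481 ✓.
  481 · 97 = 46657: from (16² + 15²)(4² + 9²), take (16·4 − 15·9, 16·9 + 15·4) = (64 − 135, 144 + 60) = (-71, 204); dropping signs (only squares matter) gives (71, 204); check 71² + 204² = 5041 + 41616 = 46657 ✓.
Step 4: Order so x ≤ y and verify: 71² + 204² = 5041 + 41616 = 46657 = n. ✓

n = 46657 = 71² + 204² (one valid representation with x ≤ y).


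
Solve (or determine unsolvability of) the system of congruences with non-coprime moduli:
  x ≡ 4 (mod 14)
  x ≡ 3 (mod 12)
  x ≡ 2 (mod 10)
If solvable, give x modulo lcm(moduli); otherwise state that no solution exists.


Moduli 14, 12, 10 are not pairwise coprime, so CRT works modulo lcm(m_i) when all pairwise compatibility conditions hold.
Pairwise compatibility: gcd(m_i, m_j) must divide a_i - a_j for every pair.
Merge one congruence at a time:
  Start: x ≡ 4 (mod 14).
  Combine with x ≡ 3 (mod 12): gcd(14, 12) = 2, and 3 - 4 = -1 is NOT divisible by 2.
    ⇒ system is inconsistent (no integer solution).

No solution (the system is inconsistent).


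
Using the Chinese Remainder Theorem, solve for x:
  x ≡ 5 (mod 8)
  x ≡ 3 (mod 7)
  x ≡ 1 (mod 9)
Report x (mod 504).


Moduli 8, 7, 9 are pairwise coprime; by CRT there is a unique solution modulo M = 8 · 7 · 9 = 504.
Solve pairwise, accumulating the modulus:
  Start with x ≡ 5 (mod 8).
  Combine with x ≡ 3 (mod 7): since gcd(8, 7) = 1, we get a unique residue mod 56.
    Write x = 5 + 8·t and substitute into x ≡ 3 (mod 7): 8·t ≡ 3 − 5 = -2 (mod 7).
    Reduce coefficients mod 7: 1·t ≡ 5 (mod 7).
    So t ≡ 5 (mod 7).
    Then x = 5 + 8·5 = 45, valid modulo lcm(8, 7) = 56: x ≡ 45 (mod 56).
  Combine with x ≡ 1 (mod 9): since gcd(56, 9) = 1, we get a unique residue mod 504.
    Write x = 45 + 56·t and substitute into x ≡ 1 (mod 9): 56·t ≡ 1 − 45 = -44 (mod 9).
    Reduce coefficients mod 9: 2·t ≡ 1 (mod 9).
    The inverse of 2 mod 9 is 5 (since 2·5 = 10 = 1·9 + 1), so t ≡ 5·1 = 5 ≡ 5 (mod 9).
    Then x = 45 + 56·5 = 325, valid modulo lcm(56, 9) = 504: x ≡ 325 (mod 504).
Verify: 325 mod 8 = 5 ✓, 325 mod 7 = 3 ✓, 325 mod 9 = 1 ✓.

x ≡ 325 (mod 504).


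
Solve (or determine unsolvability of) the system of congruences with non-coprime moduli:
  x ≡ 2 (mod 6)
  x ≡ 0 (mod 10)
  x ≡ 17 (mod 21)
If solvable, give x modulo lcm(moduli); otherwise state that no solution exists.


Moduli 6, 10, 21 are not pairwise coprime, so CRT works modulo lcm(m_i) when all pairwise compatibility conditions hold.
Pairwise compatibility: gcd(m_i, m_j) must divide a_i - a_j for every pair.
Merge one congruence at a time:
  Start: x ≡ 2 (mod 6).
  Combine with x ≡ 0 (mod 10): gcd(6, 10) = 2; 0 - 2 = -2, which IS divisible by 2, so compatible.
    Write x = 2 + 6·t and substitute into x ≡ 0 (mod 10): 6·t ≡ 0 − 2 = -2 (mod 10).
    Divide the congruence (and modulus) by g = 2: 3·t ≡ -1 (mod 5).
    Reduce coefficients mod 5: 3·t ≡ 4 (mod 5).
    The inverse of 3 mod 5 is 2 (since 3·2 = 6 = 1·5 + 1), so t ≡ 2·4 = 8 ≡ 3 (mod 5).
    Then x = 2 + 6·3 = 20, valid modulo lcm(6, 10) = 30: x ≡ 20 (mod 30).
  Combine with x ≡ 17 (mod 21): gcd(30, 21) = 3; 17 - 20 = -3, which IS divisible by 3, so compatible.
    Write x = 20 + 30·t and substitute into x ≡ 17 (mod 21): 30·t ≡ 17 − 20 = -3 (mod 21).
    Divide the congruence (and modulus) by g = 3: 10·t ≡ -1 (mod 7).
    Reduce coefficients mod 7: 3·t ≡ 6 (mod 7).
    The inverse of 3 mod 7 is 5 (since 3·5 = 15 = 2·7 + 1), so t ≡ 5·6 = 30 ≡ 2 (mod 7).
    Then x = 20 + 30·2 = 80, valid modulo lcm(30, 21) = 210: x ≡ 80 (mod 210).
Verify: 80 mod 6 = 2, 80 mod 10 = 0, 80 mod 21 = 17.

x ≡ 80 (mod 210).


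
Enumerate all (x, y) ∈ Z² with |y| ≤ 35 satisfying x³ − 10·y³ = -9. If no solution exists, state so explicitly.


The equation is x³ - 10y³ = -9. For fixed y, x³ = 10·y³ − 9, so a solution requires the RHS to be a perfect cube.
Strategy: iterate y from -35 to 35, compute RHS = 10·y³ − 9, and check whether it is a (positive or negative) perfect cube.
Check small values of y:
  y = 0: RHS = -9 is not a perfect cube.
  y = 1: RHS = 1 = (1)³ ⇒ x = 1 works.
  y = -1: RHS = -19 is not a perfect cube.
  y = 2: RHS = 71 is not a perfect cube.
  y = -2: RHS = -89 is not a perfect cube.
  y = 3: RHS = 261 is not a perfect cube.
  y = -3: RHS = -279 is not a perfect cube.
Continuing the search up to |y| = 35 finds no further solutions beyond those listed.
Collected solutions: (1, 1).

Solutions (with |y| ≤ 35): (1, 1).


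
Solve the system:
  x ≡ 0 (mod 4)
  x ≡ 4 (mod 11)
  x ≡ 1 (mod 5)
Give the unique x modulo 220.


Moduli 4, 11, 5 are pairwise coprime; by CRT there is a unique solution modulo M = 4 · 11 · 5 = 220.
Solve pairwise, accumulating the modulus:
  Start with x ≡ 0 (mod 4).
  Combine with x ≡ 4 (mod 11): since gcd(4, 11) = 1, we get a unique residue mod 44.
    Write x = 0 + 4·t and substitute into x ≡ 4 (mod 11): 4·t ≡ 4 − 0 = 4 (mod 11).
    The inverse of 4 mod 11 is 3 (since 4·3 = 12 = 1·11 + 1), so t ≡ 3·4 = 12 ≡ 1 (mod 11).
    Then x = 0 + 4·1 = 4, valid modulo lcm(4, 11) = 44: x ≡ 4 (mod 44).
  Combine with x ≡ 1 (mod 5): since gcd(44, 5) = 1, we get a unique residue mod 220.
    Write x = 4 + 44·t and substitute into x ≡ 1 (mod 5): 44·t ≡ 1 − 4 = -3 (mod 5).
    Reduce coefficients mod 5: 4·t ≡ 2 (mod 5).
    The inverse of 4 mod 5 is 4 (since 4·4 = 16 = 3·5 + 1), so t ≡ 4·2 = 8 ≡ 3 (mod 5).
    Then x = 4 + 44·3 = 136, valid modulo lcm(44, 5) = 220: x ≡ 136 (mod 220).
Verify: 136 mod 4 = 0 ✓, 136 mod 11 = 4 ✓, 136 mod 5 = 1 ✓.

x ≡ 136 (mod 220).


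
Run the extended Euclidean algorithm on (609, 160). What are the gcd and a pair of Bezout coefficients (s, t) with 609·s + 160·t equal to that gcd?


Euclidean algorithm on (609, 160) — divide until remainder is 0:
  609 = 3 · 160 + 129
  160 = 1 · 129 + 31
  129 = 4 · 31 + 5
  31 = 6 · 5 + 1
  5 = 5 · 1 + 0
gcd(609, 160) = 1.
Track Bezout coefficients alongside the remainders: start with r₀ = 609 = a·1 + b·0 (s = 1, t = 0) and r₁ = 160 = a·0 + b·1 (s = 0, t = 1); each new remainder r_{k+1} = r_{k-1} − q_k·r_k inherits s_{k+1} = s_{k-1} − q_k·s_k, t_{k+1} = t_{k-1} − q_k·t_k, so r_k = a·s_k + b·t_k at every step:
  q = 3: r = 129, s = 1 − 3·0 = 1, t = 0 − 3·1 = -3  (check: 609·1 + 160·(-3) = 129)
  q = 1: r = 31, s = 0 − 1·1 = -1, t = 1 − 1·(-3) = 4  (check: 609·(-1) + 160·4 = 31)
  q = 4: r = 5, s = 1 − 4·(-1) = 5, t = -3 − 4·4 = -19  (check: 609·5 + 160·(-19) = 5)
  q = 6: r = 1, s = -1 − 6·5 = -31, t = 4 − 6·(-19) = 118  (check: 609·(-31) + 160·118 = 1)
The row with r = 1 (the gcd) gives the Bezout coefficients s = -31, t = 118.
Result: 609 · (-31) + 160 · (118) = 1.

gcd(609, 160) = 1; s = -31, t = 118 (check: 609·(-31) + 160·118 = 1).


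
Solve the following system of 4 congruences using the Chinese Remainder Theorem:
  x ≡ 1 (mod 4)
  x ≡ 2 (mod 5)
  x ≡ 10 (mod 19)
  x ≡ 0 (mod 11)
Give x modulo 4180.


Product of moduli M = 4 · 5 · 19 · 11 = 4180.
Merge one congruence at a time:
  Start: x ≡ 1 (mod 4).
  Combine with x ≡ 2 (mod 5); new modulus lcm = 20.
    Write x = 1 + 4·t and substitute into x ≡ 2 (mod 5): 4·t ≡ 2 − 1 = 1 (mod 5).
    The inverse of 4 mod 5 is 4 (since 4·4 = 16 = 3·5 + 1), so t ≡ 4·1 = 4 ≡ 4 (mod 5).
    Then x = 1 + 4·4 = 17, valid modulo lcm(4, 5) = 20: x ≡ 17 (mod 20).
  Combine with x ≡ 10 (mod 19); new modulus lcm = 380.
    Write x = 17 + 20·t and substitute into x ≡ 10 (mod 19): 20·t ≡ 10 − 17 = -7 (mod 19).
    Reduce coefficients mod 19: 1·t ≡ 12 (mod 19).
    So t ≡ 12 (mod 19).
    Then x = 17 + 20·12 = 257, valid modulo lcm(20, 19) = 380: x ≡ 257 (mod 380).
  Combine with x ≡ 0 (mod 11); new modulus lcm = 4180.
    Write x = 257 + 380·t and substitute into x ≡ 0 (mod 11): 380·t ≡ 0 − 257 = -257 (mod 11).
    Reduce coefficients mod 11: 6·t ≡ 7 (mod 11).
    The inverse of 6 mod 11 is 2 (since 6·2 = 12 = 1·11 + 1), so t ≡ 2·7 = 14 ≡ 3 (mod 11).
    Then x = 257 + 380·3 = 1397, valid modulo lcm(380, 11) = 4180: x ≡ 1397 (mod 4180).
Verify against each original: 1397 mod 4 = 1, 1397 mod 5 = 2, 1397 mod 19 = 10, 1397 mod 11 = 0.

x ≡ 1397 (mod 4180).


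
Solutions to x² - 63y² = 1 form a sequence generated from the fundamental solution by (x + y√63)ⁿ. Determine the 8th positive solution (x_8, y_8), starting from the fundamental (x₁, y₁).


Step 1: Find the fundamental solution (x₁, y₁) of x² - 63y² = 1.
  Expand √63 as a continued fraction. a₀ = ⌊√63⌋ = 7; iterate m_{k+1} = d_k·a_k − m_k, d_{k+1} = (63 − m_{k+1}²)/d_k, a_{k+1} = ⌊(a₀ + m_{k+1})/d_{k+1}⌋ (starting m₀ = 0, d₀ = 1), with convergents p_k = a_k·p_{k-1} + p_{k-2}, q_k = a_k·q_{k-1} + q_{k-2} (p₋₁ = 1, q₋₁ = 0):
  k = 0: a₀ = 7; p₀/q₀ = 7/1; p₀² − 63·q₀² = 49 − 63 = -14.
  k = 1: m = 7, d = 14, a = ⌊(7 + 7)/14⌋ = 1; p/q = (1·7 + 1)/(1·1 + 0) = 8/1; p² − 63·q² = 64 − 63 = 1.
  The first convergent with p² − 63·q² = 1 gives the fundamental solution (x₁, y₁) = (8, 1).
Step 2: Apply the recurrence (x_{n+1}, y_{n+1}) = (x₁x_n + 63y₁y_n, x₁y_n + y₁x_n) repeatedly.
  From (x_1, y_1) = (8, 1): x_2 = 8·8 + 63·1·1 = 127; y_2 = 8·1 + 1·8 = 16.
  From (x_2, y_2) = (127, 16): x_3 = 8·127 + 63·1·16 = 2024; y_3 = 8·16 + 1·127 = 255.
  From (x_3, y_3) = (2024, 255): x_4 = 8·2024 + 63·1·255 = 32257; y_4 = 8·255 + 1·2024 = 4064.
  From (x_4, y_4) = (32257, 4064): x_5 = 8·32257 + 63·1·4064 = 514088; y_5 = 8·4064 + 1·32257 = 64769.
  From (x_5, y_5) = (514088, 64769): x_6 = 8·514088 + 63·1·64769 = 8193151; y_6 = 8·64769 + 1·514088 = 1032240.
  From (x_6, y_6) = (8193151, 1032240): x_7 = 8·8193151 + 63·1·1032240 = 130576328; y_7 = 8·1032240 + 1·8193151 = 16451071.
  From (x_7, y_7) = (130576328, 16451071): x_8 = 8·130576328 + 63·1·16451071 = 2081028097; y_8 = 8·16451071 + 1·130576328 = 262184896.
Step 3: Verify x_8² - 63·y_8² = 4330677940503441409 - 4330677940503441408 = 1 (should be 1). ✓

(x_1, y_1) = (8, 1); (x_8, y_8) = (2081028097, 262184896).


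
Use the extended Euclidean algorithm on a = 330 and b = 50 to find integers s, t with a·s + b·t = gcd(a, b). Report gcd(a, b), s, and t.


Euclidean algorithm on (330, 50) — divide until remainder is 0:
  330 = 6 · 50 + 30
  50 = 1 · 30 + 20
  30 = 1 · 20 + 10
  20 = 2 · 10 + 0
gcd(330, 50) = 10.
Track Bezout coefficients alongside the remainders: start with r₀ = 330 = a·1 + b·0 (s = 1, t = 0) and r₁ = 50 = a·0 + b·1 (s = 0, t = 1); each new remainder r_{k+1} = r_{k-1} − q_k·r_k inherits s_{k+1} = s_{k-1} − q_k·s_k, t_{k+1} = t_{k-1} − q_k·t_k, so r_k = a·s_k + b·t_k at every step:
  q = 6: r = 30, s = 1 − 6·0 = 1, t = 0 − 6·1 = -6  (check: 330·1 + 50·(-6) = 30)
  q = 1: r = 20, s = 0 − 1·1 = -1, t = 1 − 1·(-6) = 7  (check: 330·(-1) + 50·7 = 20)
  q = 1: r = 10, s = 1 − 1·(-1) = 2, t = -6 − 1·7 = -13  (check: 330·2 + 50·(-13) = 10)
The row with r = 10 (the gcd) gives the Bezout coefficients s = 2, t = -13.
Result: 330 · (2) + 50 · (-13) = 10.

gcd(330, 50) = 10; s = 2, t = -13 (check: 330·2 + 50·(-13) = 10).


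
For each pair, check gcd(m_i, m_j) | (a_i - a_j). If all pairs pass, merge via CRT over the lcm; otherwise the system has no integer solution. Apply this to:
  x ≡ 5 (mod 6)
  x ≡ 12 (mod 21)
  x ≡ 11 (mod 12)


Moduli 6, 21, 12 are not pairwise coprime, so CRT works modulo lcm(m_i) when all pairwise compatibility conditions hold.
Pairwise compatibility: gcd(m_i, m_j) must divide a_i - a_j for every pair.
Merge one congruence at a time:
  Start: x ≡ 5 (mod 6).
  Combine with x ≡ 12 (mod 21): gcd(6, 21) = 3, and 12 - 5 = 7 is NOT divisible by 3.
    ⇒ system is inconsistent (no integer solution).

No solution (the system is inconsistent).


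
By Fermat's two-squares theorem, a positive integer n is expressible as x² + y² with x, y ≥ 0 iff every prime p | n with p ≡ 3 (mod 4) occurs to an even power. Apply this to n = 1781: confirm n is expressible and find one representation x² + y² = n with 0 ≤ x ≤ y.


Step 1: Factor n = 1781 = 13 · 137.
Step 2: Check the mod-4 condition on each prime factor: 13 ≡ 1 (mod 4), exponent 1; 137 ≡ 1 (mod 4), exponent 1.
All primes ≡ 3 (mod 4) appear to even exponent (or don't appear), so by the two-squares theorem n IS expressible as a sum of two squares.
Step 3: Build a representation. Here n = 13 · 137 is a product of primes ≡ 1 (mod 4). Each prime p ≡ 1 (mod 4) is itself a sum of two squares; find a² by testing p − a² for a perfect square:
  13: 13 − 1² = 12, 13 − 2² = 9 = 3² ⇒ 13 = 2² + 3².
  137: 137 − 1² = 136, 137 − 2² = 133, 137 − 3² = 128, 137 − 4² = 121 = 11² ⇒ 137 = 4² + 11².
  Combine using the Brahmagupta–Fibonacci identity (a² + b²)(c² + d²) = (ac − bd)² + (ad + bc)² = (ac + bd)² + (ad − bc)²:
  13 · 137 = 1781: from (2² + 3²)(4² + 11²), take (2·4 − 3·11, 2·11 + 3·4) = (8 − 33, 22 + 12) = (-25, 34); dropping signs (only squares matter) gives (25, 34); check 25² + 34² = 625 + 1156 = 1781 ✓.
Step 4: Order so x ≤ y and verify: 25² + 34² = 625 + 1156 = 1781 = n. ✓

n = 1781 = 25² + 34² (one valid representation with x ≤ y).


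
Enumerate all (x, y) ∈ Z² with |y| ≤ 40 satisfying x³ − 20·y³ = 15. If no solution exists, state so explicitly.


The equation is x³ - 20y³ = 15. For fixed y, x³ = 20·y³ + 15, so a solution requires the RHS to be a perfect cube.
Strategy: iterate y from -40 to 40, compute RHS = 20·y³ + 15, and check whether it is a (positive or negative) perfect cube.
Check small values of y:
  y = 0: RHS = 15 is not a perfect cube.
  y = 1: RHS = 35 is not a perfect cube.
  y = -1: RHS = -5 is not a perfect cube.
  y = 2: RHS = 175 is not a perfect cube.
  y = -2: RHS = -145 is not a perfect cube.
  y = 3: RHS = 555 is not a perfect cube.
  y = -3: RHS = -525 is not a perfect cube.
Continuing the search up to |y| = 40 finds no solutions either.
No (x, y) in the scanned range satisfies the equation.

No integer solutions with |y| ≤ 40.


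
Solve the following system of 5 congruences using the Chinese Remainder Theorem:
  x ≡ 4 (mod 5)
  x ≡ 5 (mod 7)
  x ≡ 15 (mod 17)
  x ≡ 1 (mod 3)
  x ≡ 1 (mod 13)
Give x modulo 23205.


Product of moduli M = 5 · 7 · 17 · 3 · 13 = 23205.
Merge one congruence at a time:
  Start: x ≡ 4 (mod 5).
  Combine with x ≡ 5 (mod 7); new modulus lcm = 35.
    Write x = 4 + 5·t and substitute into x ≡ 5 (mod 7): 5·t ≡ 5 − 4 = 1 (mod 7).
    The inverse of 5 mod 7 is 3 (since 5·3 = 15 = 2·7 + 1), so t ≡ 3·1 = 3 ≡ 3 (mod 7).
    Then x = 4 + 5·3 = 19, valid modulo lcm(5, 7) = 35: x ≡ 19 (mod 35).
  Combine with x ≡ 15 (mod 17); new modulus lcm = 595.
    Write x = 19 + 35·t and substitute into x ≡ 15 (mod 17): 35·t ≡ 15 − 19 = -4 (mod 17).
    Reduce coefficients mod 17: 1·t ≡ 13 (mod 17).
    So t ≡ 13 (mod 17).
    Then x = 19 + 35·13 = 474, valid modulo lcm(35, 17) = 595: x ≡ 474 (mod 595).
  Combine with x ≡ 1 (mod 3); new modulus lcm = 1785.
    Write x = 474 + 595·t and substitute into x ≡ 1 (mod 3): 595·t ≡ 1 − 474 = -473 (mod 3).
    Reduce coefficients mod 3: 1·t ≡ 1 (mod 3).
    So t ≡ 1 (mod 3).
    Then x = 474 + 595·1 = 1069, valid modulo lcm(595, 3) = 1785: x ≡ 1069 (mod 1785).
  Combine with x ≡ 1 (mod 13); new modulus lcm = 23205.
    Write x = 1069 + 1785·t and substitute into x ≡ 1 (mod 13): 1785·t ≡ 1 − 1069 = -1068 (mod 13).
    Reduce coefficients mod 13: 4·t ≡ 11 (mod 13).
    The inverse of 4 mod 13 is 10 (since 4·10 = 40 = 3·13 + 1), so t ≡ 10·11 = 110 ≡ 6 (mod 13).
    Then x = 1069 + 1785·6 = 11779, valid modulo lcm(1785, 13) = 23205: x ≡ 11779 (mod 23205).
Verify against each original: 11779 mod 5 = 4, 11779 mod 7 = 5, 11779 mod 17 = 15, 11779 mod 3 = 1, 11779 mod 13 = 1.

x ≡ 11779 (mod 23205).


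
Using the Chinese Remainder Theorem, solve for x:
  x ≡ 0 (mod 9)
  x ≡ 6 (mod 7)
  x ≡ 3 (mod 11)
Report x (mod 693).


Moduli 9, 7, 11 are pairwise coprime; by CRT there is a unique solution modulo M = 9 · 7 · 11 = 693.
Solve pairwise, accumulating the modulus:
  Start with x ≡ 0 (mod 9).
  Combine with x ≡ 6 (mod 7): since gcd(9, 7) = 1, we get a unique residue mod 63.
    Write x = 0 + 9·t and substitute into x ≡ 6 (mod 7): 9·t ≡ 6 − 0 = 6 (mod 7).
    Reduce coefficients mod 7: 2·t ≡ 6 (mod 7).
    The inverse of 2 mod 7 is 4 (since 2·4 = 8 = 1·7 + 1), so t ≡ 4·6 = 24 ≡ 3 (mod 7).
    Then x = 0 + 9·3 = 27, valid modulo lcm(9, 7) = 63: x ≡ 27 (mod 63).
  Combine with x ≡ 3 (mod 11): since gcd(63, 11) = 1, we get a unique residue mod 693.
    Write x = 27 + 63·t and substitute into x ≡ 3 (mod 11): 63·t ≡ 3 − 27 = -24 (mod 11).
    Reduce coefficients mod 11: 8·t ≡ 9 (mod 11).
    The inverse of 8 mod 11 is 7 (since 8·7 = 56 = 5·11 + 1), so t ≡ 7·9 = 63 ≡ 8 (mod 11).
    Then x = 27 + 63·8 = 531, valid modulo lcm(63, 11) = 693: x ≡ 531 (mod 693).
Verify: 531 mod 9 = 0 ✓, 531 mod 7 = 6 ✓, 531 mod 11 = 3 ✓.

x ≡ 531 (mod 693).


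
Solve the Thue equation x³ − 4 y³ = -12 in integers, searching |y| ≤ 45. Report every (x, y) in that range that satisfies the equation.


The equation is x³ - 4y³ = -12. For fixed y, x³ = 4·y³ − 12, so a solution requires the RHS to be a perfect cube.
Strategy: iterate y from -45 to 45, compute RHS = 4·y³ − 12, and check whether it is a (positive or negative) perfect cube.
Check small values of y:
  y = 0: RHS = -12 is not a perfect cube.
  y = 1: RHS = -8 = (-2)³ ⇒ x = -2 works.
  y = -1: RHS = -16 is not a perfect cube.
  y = 2: RHS = 20 is not a perfect cube.
  y = -2: RHS = -44 is not a perfect cube.
  y = 3: RHS = 96 is not a perfect cube.
  y = -3: RHS = -120 is not a perfect cube.
Continuing, at y = -5: RHS = -512 = (-8)³ ⇒ x = -8 works.
Searching the remaining y in |y| ≤ 45 finds no further solutions.
Collected solutions: (-2, 1), (-8, -5).

Solutions (with |y| ≤ 45): (-2, 1), (-8, -5).


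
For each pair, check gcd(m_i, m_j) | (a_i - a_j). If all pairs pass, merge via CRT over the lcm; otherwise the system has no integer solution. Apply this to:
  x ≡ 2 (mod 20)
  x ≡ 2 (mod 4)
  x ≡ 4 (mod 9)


Moduli 20, 4, 9 are not pairwise coprime, so CRT works modulo lcm(m_i) when all pairwise compatibility conditions hold.
Pairwise compatibility: gcd(m_i, m_j) must divide a_i - a_j for every pair.
Merge one congruence at a time:
  Start: x ≡ 2 (mod 20).
  Combine with x ≡ 2 (mod 4): gcd(20, 4) = 4; 2 - 2 = 0, which IS divisible by 4, so compatible.
    Write x = 2 + 20·t and substitute into x ≡ 2 (mod 4): 20·t ≡ 2 − 2 = 0 (mod 4).
    Divide the congruence (and modulus) by g = 4: 5·t ≡ 0 (mod 1).
    Modulo 1 every t works; take t = 0.
    Then x = 2 + 20·0 = 2, valid modulo lcm(20, 4) = 20: x ≡ 2 (mod 20).
  Combine with x ≡ 4 (mod 9): gcd(20, 9) = 1; 4 - 2 = 2, which IS divisible by 1, so compatible.
    Write x = 2 + 20·t and substitute into x ≡ 4 (mod 9): 20·t ≡ 4 − 2 = 2 (mod 9).
    Reduce coefficients mod 9: 2·t ≡ 2 (mod 9).
    The inverse of 2 mod 9 is 5 (since 2·5 = 10 = 1·9 + 1), so t ≡ 5·2 = 10 ≡ 1 (mod 9).
    Then x = 2 + 20·1 = 22, valid modulo lcm(20, 9) = 180: x ≡ 22 (mod 180).
Verify: 22 mod 20 = 2, 22 mod 4 = 2, 22 mod 9 = 4.

x ≡ 22 (mod 180).


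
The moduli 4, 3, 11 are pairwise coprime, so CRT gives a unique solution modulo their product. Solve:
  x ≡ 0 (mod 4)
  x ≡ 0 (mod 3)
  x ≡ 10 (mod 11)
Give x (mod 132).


Moduli 4, 3, 11 are pairwise coprime; by CRT there is a unique solution modulo M = 4 · 3 · 11 = 132.
Solve pairwise, accumulating the modulus:
  Start with x ≡ 0 (mod 4).
  Combine with x ≡ 0 (mod 3): since gcd(4, 3) = 1, we get a unique residue mod 12.
    Write x = 0 + 4·t and substitute into x ≡ 0 (mod 3): 4·t ≡ 0 − 0 = 0 (mod 3).
    Reduce coefficients mod 3: 1·t ≡ 0 (mod 3).
    So t ≡ 0 (mod 3).
    Then x = 0 + 4·0 = 0, valid modulo lcm(4, 3) = 12: x ≡ 0 (mod 12).
  Combine with x ≡ 10 (mod 11): since gcd(12, 11) = 1, we get a unique residue mod 132.
    Write x = 0 + 12·t and substitute into x ≡ 10 (mod 11): 12·t ≡ 10 − 0 = 10 (mod 11).
    Reduce coefficients mod 11: 1·t ≡ 10 (mod 11).
    So t ≡ 10 (mod 11).
    Then x = 0 + 12·10 = 120, valid modulo lcm(12, 11) = 132: x ≡ 120 (mod 132).
Verify: 120 mod 4 = 0 ✓, 120 mod 3 = 0 ✓, 120 mod 11 = 10 ✓.

x ≡ 120 (mod 132).


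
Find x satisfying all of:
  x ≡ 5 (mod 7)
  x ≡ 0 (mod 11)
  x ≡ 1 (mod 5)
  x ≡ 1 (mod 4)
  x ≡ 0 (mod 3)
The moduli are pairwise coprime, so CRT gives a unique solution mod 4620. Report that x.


Product of moduli M = 7 · 11 · 5 · 4 · 3 = 4620.
Merge one congruence at a time:
  Start: x ≡ 5 (mod 7).
  Combine with x ≡ 0 (mod 11); new modulus lcm = 77.
    Write x = 5 + 7·t and substitute into x ≡ 0 (mod 11): 7·t ≡ 0 − 5 = -5 (mod 11).
    Reduce coefficients mod 11: 7·t ≡ 6 (mod 11).
    The inverse of 7 mod 11 is 8 (since 7·8 = 56 = 5·11 + 1), so t ≡ 8·6 = 48 ≡ 4 (mod 11).
    Then x = 5 + 7·4 = 33, valid modulo lcm(7, 11) = 77: x ≡ 33 (mod 77).
  Combine with x ≡ 1 (mod 5); new modulus lcm = 385.
    Write x = 33 + 77·t and substitute into x ≡ 1 (mod 5): 77·t ≡ 1 − 33 = -32 (mod 5).
    Reduce coefficients mod 5: 2·t ≡ 3 (mod 5).
    The inverse of 2 mod 5 is 3 (since 2·3 = 6 = 1·5 + 1), so t ≡ 3·3 = 9 ≡ 4 (mod 5).
    Then x = 33 + 77·4 = 341, valid modulo lcm(77, 5) = 385: x ≡ 341 (mod 385).
  Combine with x ≡ 1 (mod 4); new modulus lcm = 1540.
    Write x = 341 + 385·t and substitute into x ≡ 1 (mod 4): 385·t ≡ 1 − 341 = -340 (mod 4).
    Reduce coefficients mod 4: 1·t ≡ 0 (mod 4).
    So t ≡ 0 (mod 4).
    Then x = 341 + 385·0 = 341, valid modulo lcm(385, 4) = 1540: x ≡ 341 (mod 1540).
  Combine with x ≡ 0 (mod 3); new modulus lcm = 4620.
    Write x = 341 + 1540·t and substitute into x ≡ 0 (mod 3): 1540·t ≡ 0 − 341 = -341 (mod 3).
    Reduce coefficients mod 3: 1·t ≡ 1 (mod 3).
    So t ≡ 1 (mod 3).
    Then x = 341 + 1540·1 = 1881, valid modulo lcm(1540, 3) = 4620: x ≡ 1881 (mod 4620).
Verify against each original: 1881 mod 7 = 5, 1881 mod 11 = 0, 1881 mod 5 = 1, 1881 mod 4 = 1, 1881 mod 3 = 0.

x ≡ 1881 (mod 4620).


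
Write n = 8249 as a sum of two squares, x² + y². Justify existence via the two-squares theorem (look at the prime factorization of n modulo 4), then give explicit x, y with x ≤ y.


Step 1: Factor n = 8249 = 73 · 113.
Step 2: Check the mod-4 condition on each prime factor: 73 ≡ 1 (mod 4), exponent 1; 113 ≡ 1 (mod 4), exponent 1.
All primes ≡ 3 (mod 4) appear to even exponent (or don't appear), so by the two-squares theorem n IS expressible as a sum of two squares.
Step 3: Build a representation. Here n = 73 · 113 is a product of primes ≡ 1 (mod 4). Each prime p ≡ 1 (mod 4) is itself a sum of two squares; find a² by testing p − a² for a perfect square:
  73: 73 − 1² = 72, 73 − 2² = 69, 73 − 3² = 64 = 8² ⇒ 73 = 3² + 8².
  113: 113 − 1² = 112, 113 − 2² = 109, 113 − 3² = 104, 113 − 4² = 97, 113 − 5² = 88, 113 − 6² = 77, 113 − 7² = 64 = 8² ⇒ 113 = 7² + 8².
  Combine using the Brahmagupta–Fibonacci identity (a² + b²)(c² + d²) = (ac − bd)² + (ad + bc)² = (ac + bd)² + (ad − bc)²:
  73 · 113 = 8249: from (3² + 8²)(7² + 8²), take (3·7 − 8·8, 3·8 + 8·7) = (21 − 64, 24 + 56) = (-43, 80); dropping signs (only squares matter) gives (43, 80); check 43² + 80² = 1849 + 6400 = 8249 ✓.
Step 4: Order so x ≤ y and verify: 43² + 80² = 1849 + 6400 = 8249 = n. ✓

n = 8249 = 43² + 80² (one valid representation with x ≤ y).
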